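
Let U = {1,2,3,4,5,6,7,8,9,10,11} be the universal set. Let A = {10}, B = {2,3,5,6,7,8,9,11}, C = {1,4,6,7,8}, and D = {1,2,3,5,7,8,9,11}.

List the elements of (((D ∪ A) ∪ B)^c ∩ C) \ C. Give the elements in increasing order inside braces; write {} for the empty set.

D ∪ A = {1,2,3,5,7,8,9,10,11}
(D ∪ A) ∪ B = {1,2,3,5,6,7,8,9,10,11}
((D ∪ A) ∪ B)^c = {4}
((D ∪ A) ∪ B)^c ∩ C = {4}
(((D ∪ A) ∪ B)^c ∩ C) \ C = {}

{}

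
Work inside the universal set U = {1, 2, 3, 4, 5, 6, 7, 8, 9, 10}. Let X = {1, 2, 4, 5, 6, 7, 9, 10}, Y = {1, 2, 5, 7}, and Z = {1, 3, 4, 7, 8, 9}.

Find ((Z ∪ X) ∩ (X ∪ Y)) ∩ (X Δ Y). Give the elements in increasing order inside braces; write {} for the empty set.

Z ∪ X = {1, 2, 3, 4, 5, 6, 7, 8, 9, 10}
X ∪ Y = {1, 2, 4, 5, 6, 7, 9, 10}
(Z ∪ X) ∩ (X ∪ Y) = {1, 2, 4, 5, 6, 7, 9, 10}
X Δ Y = {4, 6, 9, 10}
((Z ∪ X) ∩ (X ∪ Y)) ∩ (X Δ Y) = {4, 6, 9, 10}

{4, 6, 9, 10}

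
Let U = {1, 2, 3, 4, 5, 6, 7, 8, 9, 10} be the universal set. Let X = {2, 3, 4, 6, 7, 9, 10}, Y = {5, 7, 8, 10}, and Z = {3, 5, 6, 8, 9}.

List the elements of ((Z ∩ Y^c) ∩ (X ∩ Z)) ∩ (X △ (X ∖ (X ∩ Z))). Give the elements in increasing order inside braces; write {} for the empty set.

{3, 6, 9}

Y^c = {1, 2, 3, 4, 6, 9}
Z ∩ Y^c = {3, 6, 9}
X ∩ Z = {3, 6, 9}
(Z ∩ Y^c) ∩ (X ∩ Z) = {3, 6, 9}
X ∖ (X ∩ Z) = {2, 4, 7, 10}
X △ (X ∖ (X ∩ Z)) = {3, 6, 9}
((Z ∩ Y^c) ∩ (X ∩ Z)) ∩ (X △ (X ∖ (X ∩ Z))) = {3, 6, 9}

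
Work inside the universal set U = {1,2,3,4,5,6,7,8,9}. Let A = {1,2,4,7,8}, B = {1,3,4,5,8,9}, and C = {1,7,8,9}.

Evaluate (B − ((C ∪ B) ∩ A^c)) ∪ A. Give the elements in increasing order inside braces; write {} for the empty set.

{1,2,4,7,8}

C ∪ B = {1,3,4,5,7,8,9}
A^c = {3,5,6,9}
(C ∪ B) ∩ A^c = {3,5,9}
B − ((C ∪ B) ∩ A^c) = {1,4,8}
(B − ((C ∪ B) ∩ A^c)) ∪ A = {1,2,4,7,8}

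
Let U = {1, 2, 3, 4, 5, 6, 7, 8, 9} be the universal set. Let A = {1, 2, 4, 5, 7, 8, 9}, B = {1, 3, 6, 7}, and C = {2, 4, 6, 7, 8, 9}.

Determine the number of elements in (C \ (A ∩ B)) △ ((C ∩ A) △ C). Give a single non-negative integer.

A ∩ B = {1, 7}
C \ (A ∩ B) = {2, 4, 6, 8, 9}
C ∩ A = {2, 4, 7, 8, 9}
(C ∩ A) △ C = {6}
(C \ (A ∩ B)) △ ((C ∩ A) △ C) = {2, 4, 8, 9}
|(C \ (A ∩ B)) △ ((C ∩ A) △ C)| = 4

4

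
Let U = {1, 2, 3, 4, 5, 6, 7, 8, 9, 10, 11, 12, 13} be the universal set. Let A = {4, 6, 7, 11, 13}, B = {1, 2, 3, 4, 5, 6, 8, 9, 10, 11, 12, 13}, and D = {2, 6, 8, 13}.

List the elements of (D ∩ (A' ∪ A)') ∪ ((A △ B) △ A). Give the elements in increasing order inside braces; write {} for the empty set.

{1, 2, 3, 4, 5, 6, 8, 9, 10, 11, 12, 13}

A' = {1, 2, 3, 5, 8, 9, 10, 12}
A' ∪ A = {1, 2, 3, 4, 5, 6, 7, 8, 9, 10, 11, 12, 13}
(A' ∪ A)' = {}
D ∩ (A' ∪ A)' = {}
A △ B = {1, 2, 3, 5, 7, 8, 9, 10, 12}
(A △ B) △ A = {1, 2, 3, 4, 5, 6, 8, 9, 10, 11, 12, 13}
(D ∩ (A' ∪ A)') ∪ ((A △ B) △ A) = {1, 2, 3, 4, 5, 6, 8, 9, 10, 11, 12, 13}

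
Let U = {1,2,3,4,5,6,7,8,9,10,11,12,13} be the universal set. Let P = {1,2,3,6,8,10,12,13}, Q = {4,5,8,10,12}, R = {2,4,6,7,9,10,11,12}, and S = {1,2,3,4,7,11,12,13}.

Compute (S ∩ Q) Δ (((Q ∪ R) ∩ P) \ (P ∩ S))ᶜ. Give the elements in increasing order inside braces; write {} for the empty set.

{1,2,3,5,7,9,11,13}

S ∩ Q = {4,12}
Q ∪ R = {2,4,5,6,7,8,9,10,11,12}
(Q ∪ R) ∩ P = {2,6,8,10,12}
P ∩ S = {1,2,3,12,13}
((Q ∪ R) ∩ P) \ (P ∩ S) = {6,8,10}
(((Q ∪ R) ∩ P) \ (P ∩ S))ᶜ = {1,2,3,4,5,7,9,11,12,13}
(S ∩ Q) Δ (((Q ∪ R) ∩ P) \ (P ∩ S))ᶜ = {1,2,3,5,7,9,11,13}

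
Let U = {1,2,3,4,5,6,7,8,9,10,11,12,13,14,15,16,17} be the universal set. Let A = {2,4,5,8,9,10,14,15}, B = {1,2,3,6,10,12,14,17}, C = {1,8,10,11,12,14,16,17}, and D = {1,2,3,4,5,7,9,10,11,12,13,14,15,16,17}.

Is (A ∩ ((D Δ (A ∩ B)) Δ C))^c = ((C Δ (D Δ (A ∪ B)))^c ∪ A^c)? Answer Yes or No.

No

A ∩ B = {2,10,14}
D Δ (A ∩ B) = {1,3,4,5,7,9,11,12,13,15,16,17}
(D Δ (A ∩ B)) Δ C = {3,4,5,7,8,9,10,13,14,15}
A ∩ ((D Δ (A ∩ B)) Δ C) = {4,5,8,9,10,14,15}
(A ∩ ((D Δ (A ∩ B)) Δ C))^c = {1,2,3,6,7,11,12,13,16,17}
A ∪ B = {1,2,3,4,5,6,8,9,10,12,14,15,17}
D Δ (A ∪ B) = {6,7,8,11,13,16}
C Δ (D Δ (A ∪ B)) = {1,6,7,10,12,13,14,17}
(C Δ (D Δ (A ∪ B)))^c = {2,3,4,5,8,9,11,15,16}
A^c = {1,3,6,7,11,12,13,16,17}
(C Δ (D Δ (A ∪ B)))^c ∪ A^c = {1,2,3,4,5,6,7,8,9,11,12,13,15,16,17}
4 ∈ (C Δ (D Δ (A ∪ B)))^c ∪ A^c but 4 ∉ (A ∩ ((D Δ (A ∩ B)) Δ C))^c, so they differ.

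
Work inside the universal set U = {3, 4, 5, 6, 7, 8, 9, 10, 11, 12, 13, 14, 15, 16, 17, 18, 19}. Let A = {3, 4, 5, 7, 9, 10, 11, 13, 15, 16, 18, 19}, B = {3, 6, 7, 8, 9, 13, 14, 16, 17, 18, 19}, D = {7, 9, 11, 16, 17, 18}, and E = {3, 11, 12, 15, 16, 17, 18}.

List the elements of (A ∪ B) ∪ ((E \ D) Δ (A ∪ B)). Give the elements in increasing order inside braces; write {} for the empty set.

{3, 4, 5, 6, 7, 8, 9, 10, 11, 12, 13, 14, 15, 16, 17, 18, 19}

A ∪ B = {3, 4, 5, 6, 7, 8, 9, 10, 11, 13, 14, 15, 16, 17, 18, 19}
E \ D = {3, 12, 15}
(E \ D) Δ (A ∪ B) = {4, 5, 6, 7, 8, 9, 10, 11, 12, 13, 14, 16, 17, 18, 19}
(A ∪ B) ∪ ((E \ D) Δ (A ∪ B)) = {3, 4, 5, 6, 7, 8, 9, 10, 11, 12, 13, 14, 15, 16, 17, 18, 19}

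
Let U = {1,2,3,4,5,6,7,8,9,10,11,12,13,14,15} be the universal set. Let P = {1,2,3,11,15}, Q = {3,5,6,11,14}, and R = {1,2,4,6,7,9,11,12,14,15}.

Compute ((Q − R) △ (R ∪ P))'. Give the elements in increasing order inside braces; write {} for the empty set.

{3,8,10,13}

Q − R = {3,5}
R ∪ P = {1,2,3,4,6,7,9,11,12,14,15}
(Q − R) △ (R ∪ P) = {1,2,4,5,6,7,9,11,12,14,15}
((Q − R) △ (R ∪ P))' = {3,8,10,13}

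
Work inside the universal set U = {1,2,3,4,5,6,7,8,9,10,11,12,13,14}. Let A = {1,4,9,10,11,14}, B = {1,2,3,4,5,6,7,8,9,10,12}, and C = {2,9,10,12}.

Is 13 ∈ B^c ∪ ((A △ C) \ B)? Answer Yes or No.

Yes

13 ∉ B, so 13 ∈ B^c
13 ∉ A and 13 ∉ C, so 13 ∉ A △ C
13 ∉ (A △ C) and 13 ∉ B, so 13 ∉ (A △ C) \ B
13 ∈ B^c and 13 ∉ ((A △ C) \ B), so 13 ∈ B^c ∪ ((A △ C) \ B)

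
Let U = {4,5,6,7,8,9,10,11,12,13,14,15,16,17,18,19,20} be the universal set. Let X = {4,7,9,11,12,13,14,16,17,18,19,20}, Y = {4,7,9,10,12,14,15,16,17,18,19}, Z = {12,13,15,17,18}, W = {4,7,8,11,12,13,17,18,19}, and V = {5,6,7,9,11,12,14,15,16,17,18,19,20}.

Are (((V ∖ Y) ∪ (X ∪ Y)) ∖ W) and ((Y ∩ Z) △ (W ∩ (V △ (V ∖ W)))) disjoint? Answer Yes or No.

V ∖ Y = {5,6,11,20}
X ∪ Y = {4,7,9,10,11,12,13,14,15,16,17,18,19,20}
(V ∖ Y) ∪ (X ∪ Y) = {4,5,6,7,9,10,11,12,13,14,15,16,17,18,19,20}
((V ∖ Y) ∪ (X ∪ Y)) ∖ W = {5,6,9,10,14,15,16,20}
Y ∩ Z = {12,15,17,18}
V ∖ W = {5,6,9,14,15,16,20}
V △ (V ∖ W) = {7,11,12,17,18,19}
W ∩ (V △ (V ∖ W)) = {7,11,12,17,18,19}
(Y ∩ Z) △ (W ∩ (V △ (V ∖ W))) = {7,11,15,19}
15 lies in both, so they are not disjoint.

No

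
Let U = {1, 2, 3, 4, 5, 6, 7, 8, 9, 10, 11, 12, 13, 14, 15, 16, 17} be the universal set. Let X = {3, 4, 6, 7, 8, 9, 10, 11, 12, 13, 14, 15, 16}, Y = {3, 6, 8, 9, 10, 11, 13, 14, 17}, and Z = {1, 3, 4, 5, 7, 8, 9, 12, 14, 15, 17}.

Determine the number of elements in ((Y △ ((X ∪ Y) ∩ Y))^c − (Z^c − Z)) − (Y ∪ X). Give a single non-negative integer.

2

X ∪ Y = {3, 4, 6, 7, 8, 9, 10, 11, 12, 13, 14, 15, 16, 17}
(X ∪ Y) ∩ Y = {3, 6, 8, 9, 10, 11, 13, 14, 17}
Y △ ((X ∪ Y) ∩ Y) = {}
(Y △ ((X ∪ Y) ∩ Y))^c = {1, 2, 3, 4, 5, 6, 7, 8, 9, 10, 11, 12, 13, 14, 15, 16, 17}
Z^c = {2, 6, 10, 11, 13, 16}
Z^c − Z = {2, 6, 10, 11, 13, 16}
(Y △ ((X ∪ Y) ∩ Y))^c − (Z^c − Z) = {1, 3, 4, 5, 7, 8, 9, 12, 14, 15, 17}
Y ∪ X = {3, 4, 6, 7, 8, 9, 10, 11, 12, 13, 14, 15, 16, 17}
((Y △ ((X ∪ Y) ∩ Y))^c − (Z^c − Z)) − (Y ∪ X) = {1, 5}
|((Y △ ((X ∪ Y) ∩ Y))^c − (Z^c − Z)) − (Y ∪ X)| = 2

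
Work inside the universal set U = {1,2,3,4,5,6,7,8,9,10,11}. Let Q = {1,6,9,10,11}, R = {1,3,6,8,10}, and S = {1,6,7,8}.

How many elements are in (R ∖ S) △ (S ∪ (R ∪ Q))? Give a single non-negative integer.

6

R ∖ S = {3,10}
R ∪ Q = {1,3,6,8,9,10,11}
S ∪ (R ∪ Q) = {1,3,6,7,8,9,10,11}
(R ∖ S) △ (S ∪ (R ∪ Q)) = {1,6,7,8,9,11}
|(R ∖ S) △ (S ∪ (R ∪ Q))| = 6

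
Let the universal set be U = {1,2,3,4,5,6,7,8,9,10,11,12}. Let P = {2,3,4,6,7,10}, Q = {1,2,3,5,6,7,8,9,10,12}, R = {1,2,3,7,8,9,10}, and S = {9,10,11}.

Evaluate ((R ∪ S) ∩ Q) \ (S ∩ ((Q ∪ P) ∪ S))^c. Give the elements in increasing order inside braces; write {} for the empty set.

{9,10}

R ∪ S = {1,2,3,7,8,9,10,11}
(R ∪ S) ∩ Q = {1,2,3,7,8,9,10}
Q ∪ P = {1,2,3,4,5,6,7,8,9,10,12}
(Q ∪ P) ∪ S = {1,2,3,4,5,6,7,8,9,10,11,12}
S ∩ ((Q ∪ P) ∪ S) = {9,10,11}
(S ∩ ((Q ∪ P) ∪ S))^c = {1,2,3,4,5,6,7,8,12}
((R ∪ S) ∩ Q) \ (S ∩ ((Q ∪ P) ∪ S))^c = {9,10}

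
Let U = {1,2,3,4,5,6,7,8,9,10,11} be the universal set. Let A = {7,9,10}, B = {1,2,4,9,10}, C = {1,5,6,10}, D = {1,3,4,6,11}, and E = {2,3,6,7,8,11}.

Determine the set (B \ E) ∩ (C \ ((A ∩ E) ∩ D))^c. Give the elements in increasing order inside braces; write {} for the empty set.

B \ E = {1,4,9,10}
A ∩ E = {7}
(A ∩ E) ∩ D = {}
C \ ((A ∩ E) ∩ D) = {1,5,6,10}
(C \ ((A ∩ E) ∩ D))^c = {2,3,4,7,8,9,11}
(B \ E) ∩ (C \ ((A ∩ E) ∩ D))^c = {4,9}

{4,9}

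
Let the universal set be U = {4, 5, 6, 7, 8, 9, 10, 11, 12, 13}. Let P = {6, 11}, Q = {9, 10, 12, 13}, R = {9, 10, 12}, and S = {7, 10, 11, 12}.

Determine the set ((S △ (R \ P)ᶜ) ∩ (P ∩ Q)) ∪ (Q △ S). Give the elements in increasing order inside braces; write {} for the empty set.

{7, 9, 11, 13}

R \ P = {9, 10, 12}
(R \ P)ᶜ = {4, 5, 6, 7, 8, 11, 13}
S △ (R \ P)ᶜ = {4, 5, 6, 8, 10, 12, 13}
P ∩ Q = {}
(S △ (R \ P)ᶜ) ∩ (P ∩ Q) = {}
Q △ S = {7, 9, 11, 13}
((S △ (R \ P)ᶜ) ∩ (P ∩ Q)) ∪ (Q △ S) = {7, 9, 11, 13}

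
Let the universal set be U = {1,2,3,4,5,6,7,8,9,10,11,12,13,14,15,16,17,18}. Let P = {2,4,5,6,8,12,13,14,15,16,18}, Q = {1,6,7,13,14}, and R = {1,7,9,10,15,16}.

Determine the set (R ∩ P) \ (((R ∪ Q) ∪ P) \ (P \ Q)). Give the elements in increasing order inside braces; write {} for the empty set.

R ∩ P = {15,16}
R ∪ Q = {1,6,7,9,10,13,14,15,16}
(R ∪ Q) ∪ P = {1,2,4,5,6,7,8,9,10,12,13,14,15,16,18}
P \ Q = {2,4,5,8,12,15,16,18}
((R ∪ Q) ∪ P) \ (P \ Q) = {1,6,7,9,10,13,14}
(R ∩ P) \ (((R ∪ Q) ∪ P) \ (P \ Q)) = {15,16}

{15,16}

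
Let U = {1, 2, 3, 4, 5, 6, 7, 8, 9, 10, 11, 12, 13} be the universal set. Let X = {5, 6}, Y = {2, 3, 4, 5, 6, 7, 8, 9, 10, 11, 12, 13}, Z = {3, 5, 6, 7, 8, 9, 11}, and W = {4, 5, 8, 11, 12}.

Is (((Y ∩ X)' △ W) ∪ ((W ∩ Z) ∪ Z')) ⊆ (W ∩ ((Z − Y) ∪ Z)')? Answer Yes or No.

No

Y ∩ X = {5, 6}
(Y ∩ X)' = {1, 2, 3, 4, 7, 8, 9, 10, 11, 12, 13}
(Y ∩ X)' △ W = {1, 2, 3, 5, 7, 9, 10, 13}
W ∩ Z = {5, 8, 11}
Z' = {1, 2, 4, 10, 12, 13}
(W ∩ Z) ∪ Z' = {1, 2, 4, 5, 8, 10, 11, 12, 13}
((Y ∩ X)' △ W) ∪ ((W ∩ Z) ∪ Z') = {1, 2, 3, 4, 5, 7, 8, 9, 10, 11, 12, 13}
Z − Y = {}
(Z − Y) ∪ Z = {3, 5, 6, 7, 8, 9, 11}
((Z − Y) ∪ Z)' = {1, 2, 4, 10, 12, 13}
W ∩ ((Z − Y) ∪ Z)' = {4, 12}
1 ∈ ((Y ∩ X)' △ W) ∪ ((W ∩ Z) ∪ Z') but 1 ∉ W ∩ ((Z − Y) ∪ Z)', so the inclusion fails.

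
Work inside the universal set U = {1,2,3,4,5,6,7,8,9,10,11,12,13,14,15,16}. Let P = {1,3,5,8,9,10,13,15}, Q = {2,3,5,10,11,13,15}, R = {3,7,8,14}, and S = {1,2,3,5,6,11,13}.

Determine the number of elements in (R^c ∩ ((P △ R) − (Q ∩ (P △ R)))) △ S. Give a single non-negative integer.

7

R^c = {1,2,4,5,6,9,10,11,12,13,15,16}
P △ R = {1,5,7,9,10,13,14,15}
Q ∩ (P △ R) = {5,10,13,15}
(P △ R) − (Q ∩ (P △ R)) = {1,7,9,14}
R^c ∩ ((P △ R) − (Q ∩ (P △ R))) = {1,9}
(R^c ∩ ((P △ R) − (Q ∩ (P △ R)))) △ S = {2,3,5,6,9,11,13}
|(R^c ∩ ((P △ R) − (Q ∩ (P △ R)))) △ S| = 7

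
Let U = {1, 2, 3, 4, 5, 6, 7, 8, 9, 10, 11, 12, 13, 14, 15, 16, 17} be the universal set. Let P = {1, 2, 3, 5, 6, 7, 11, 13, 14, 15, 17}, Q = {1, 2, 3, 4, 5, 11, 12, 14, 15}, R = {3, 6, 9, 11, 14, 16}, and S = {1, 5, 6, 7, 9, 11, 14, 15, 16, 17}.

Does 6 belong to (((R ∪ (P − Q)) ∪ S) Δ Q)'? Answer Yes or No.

No

6 ∈ P and 6 ∉ Q, so 6 ∈ P − Q
6 ∈ R and 6 ∈ (P − Q), so 6 ∈ R ∪ (P − Q)
6 ∈ (R ∪ (P − Q)) and 6 ∈ S, so 6 ∈ (R ∪ (P − Q)) ∪ S
6 ∈ ((R ∪ (P − Q)) ∪ S) and 6 ∉ Q, so 6 ∈ ((R ∪ (P − Q)) ∪ S) Δ Q
6 ∉ (((R ∪ (P − Q)) ∪ S) Δ Q)' since 6 ∈ (((R ∪ (P − Q)) ∪ S) Δ Q)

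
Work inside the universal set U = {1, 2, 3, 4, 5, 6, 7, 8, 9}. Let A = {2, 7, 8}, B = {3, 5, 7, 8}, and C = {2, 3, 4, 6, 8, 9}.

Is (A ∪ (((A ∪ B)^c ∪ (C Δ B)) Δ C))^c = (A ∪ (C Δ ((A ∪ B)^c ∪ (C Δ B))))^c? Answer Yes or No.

A ∪ B = {2, 3, 5, 7, 8}
(A ∪ B)^c = {1, 4, 6, 9}
C Δ B = {2, 4, 5, 6, 7, 9}
(A ∪ B)^c ∪ (C Δ B) = {1, 2, 4, 5, 6, 7, 9}
((A ∪ B)^c ∪ (C Δ B)) Δ C = {1, 3, 5, 7, 8}
A ∪ (((A ∪ B)^c ∪ (C Δ B)) Δ C) = {1, 2, 3, 5, 7, 8}
(A ∪ (((A ∪ B)^c ∪ (C Δ B)) Δ C))^c = {4, 6, 9}
C Δ ((A ∪ B)^c ∪ (C Δ B)) = {1, 3, 5, 7, 8}
A ∪ (C Δ ((A ∪ B)^c ∪ (C Δ B))) = {1, 2, 3, 5, 7, 8}
(A ∪ (C Δ ((A ∪ B)^c ∪ (C Δ B))))^c = {4, 6, 9}
Both equal {4, 6, 9}, so (A ∪ (((A ∪ B)^c ∪ (C Δ B)) Δ C))^c = (A ∪ (C Δ ((A ∪ B)^c ∪ (C Δ B))))^c.

Yes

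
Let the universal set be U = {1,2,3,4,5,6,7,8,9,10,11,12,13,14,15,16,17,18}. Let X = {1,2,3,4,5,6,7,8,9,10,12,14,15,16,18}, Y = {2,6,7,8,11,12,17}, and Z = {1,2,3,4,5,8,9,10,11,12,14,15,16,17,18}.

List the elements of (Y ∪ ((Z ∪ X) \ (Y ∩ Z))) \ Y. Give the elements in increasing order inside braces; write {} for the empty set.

{1,3,4,5,9,10,14,15,16,18}

Z ∪ X = {1,2,3,4,5,6,7,8,9,10,11,12,14,15,16,17,18}
Y ∩ Z = {2,8,11,12,17}
(Z ∪ X) \ (Y ∩ Z) = {1,3,4,5,6,7,9,10,14,15,16,18}
Y ∪ ((Z ∪ X) \ (Y ∩ Z)) = {1,2,3,4,5,6,7,8,9,10,11,12,14,15,16,17,18}
(Y ∪ ((Z ∪ X) \ (Y ∩ Z))) \ Y = {1,3,4,5,9,10,14,15,16,18}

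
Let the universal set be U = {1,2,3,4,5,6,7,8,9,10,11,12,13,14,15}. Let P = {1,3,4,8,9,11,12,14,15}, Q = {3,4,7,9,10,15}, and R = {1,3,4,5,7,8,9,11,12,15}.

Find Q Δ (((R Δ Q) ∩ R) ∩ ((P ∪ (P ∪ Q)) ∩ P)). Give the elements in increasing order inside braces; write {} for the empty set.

{1,3,4,7,8,9,10,11,12,15}

R Δ Q = {1,5,8,10,11,12}
(R Δ Q) ∩ R = {1,5,8,11,12}
P ∪ Q = {1,3,4,7,8,9,10,11,12,14,15}
P ∪ (P ∪ Q) = {1,3,4,7,8,9,10,11,12,14,15}
(P ∪ (P ∪ Q)) ∩ P = {1,3,4,8,9,11,12,14,15}
((R Δ Q) ∩ R) ∩ ((P ∪ (P ∪ Q)) ∩ P) = {1,8,11,12}
Q Δ (((R Δ Q) ∩ R) ∩ ((P ∪ (P ∪ Q)) ∩ P)) = {1,3,4,7,8,9,10,11,12,15}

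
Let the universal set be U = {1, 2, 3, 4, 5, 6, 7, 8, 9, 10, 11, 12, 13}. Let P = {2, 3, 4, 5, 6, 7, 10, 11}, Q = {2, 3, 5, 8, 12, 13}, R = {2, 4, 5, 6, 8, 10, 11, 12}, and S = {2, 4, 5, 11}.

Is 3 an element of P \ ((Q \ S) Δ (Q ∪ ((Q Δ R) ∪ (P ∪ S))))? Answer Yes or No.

Yes

3 ∈ Q and 3 ∉ S, so 3 ∈ Q \ S
3 ∈ Q and 3 ∉ R, so 3 ∈ Q Δ R
3 ∈ P and 3 ∉ S, so 3 ∈ P ∪ S
3 ∈ (Q Δ R) and 3 ∈ (P ∪ S), so 3 ∈ (Q Δ R) ∪ (P ∪ S)
3 ∈ Q and 3 ∈ ((Q Δ R) ∪ (P ∪ S)), so 3 ∈ Q ∪ ((Q Δ R) ∪ (P ∪ S))
3 ∈ (Q \ S) and 3 ∈ (Q ∪ ((Q Δ R) ∪ (P ∪ S))), so 3 ∉ (Q \ S) Δ (Q ∪ ((Q Δ R) ∪ (P ∪ S)))
3 ∈ P and 3 ∉ ((Q \ S) Δ (Q ∪ ((Q Δ R) ∪ (P ∪ S)))), so 3 ∈ P \ ((Q \ S) Δ (Q ∪ ((Q Δ R) ∪ (P ∪ S))))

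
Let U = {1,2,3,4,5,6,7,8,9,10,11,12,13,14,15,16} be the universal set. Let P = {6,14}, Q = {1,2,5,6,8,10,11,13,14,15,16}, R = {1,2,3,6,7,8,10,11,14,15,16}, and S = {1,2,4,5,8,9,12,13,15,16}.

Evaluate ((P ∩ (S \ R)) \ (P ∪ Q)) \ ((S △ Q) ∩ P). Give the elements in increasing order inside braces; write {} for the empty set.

{}

S \ R = {4,5,9,12,13}
P ∩ (S \ R) = {}
P ∪ Q = {1,2,5,6,8,10,11,13,14,15,16}
(P ∩ (S \ R)) \ (P ∪ Q) = {}
S △ Q = {4,6,9,10,11,12,14}
(S △ Q) ∩ P = {6,14}
((P ∩ (S \ R)) \ (P ∪ Q)) \ ((S △ Q) ∩ P) = {}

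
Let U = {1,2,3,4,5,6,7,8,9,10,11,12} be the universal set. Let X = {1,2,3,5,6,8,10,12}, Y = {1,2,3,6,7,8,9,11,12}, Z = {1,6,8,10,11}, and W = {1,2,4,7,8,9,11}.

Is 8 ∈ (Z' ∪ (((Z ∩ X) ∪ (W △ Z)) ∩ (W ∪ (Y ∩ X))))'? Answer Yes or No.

8 ∈ Z, so 8 ∉ Z'
8 ∈ Z and 8 ∈ X, so 8 ∈ Z ∩ X
8 ∈ W and 8 ∈ Z, so 8 ∉ W △ Z
8 ∈ (Z ∩ X) and 8 ∉ (W △ Z), so 8 ∈ (Z ∩ X) ∪ (W △ Z)
8 ∈ Y and 8 ∈ X, so 8 ∈ Y ∩ X
8 ∈ W and 8 ∈ (Y ∩ X), so 8 ∈ W ∪ (Y ∩ X)
8 ∈ ((Z ∩ X) ∪ (W △ Z)) and 8 ∈ (W ∪ (Y ∩ X)), so 8 ∈ ((Z ∩ X) ∪ (W △ Z)) ∩ (W ∪ (Y ∩ X))
8 ∉ Z' and 8 ∈ (((Z ∩ X) ∪ (W △ Z)) ∩ (W ∪ (Y ∩ X))), so 8 ∈ Z' ∪ (((Z ∩ X) ∪ (W △ Z)) ∩ (W ∪ (Y ∩ X)))
8 ∉ (Z' ∪ (((Z ∩ X) ∪ (W △ Z)) ∩ (W ∪ (Y ∩ X))))' since 8 ∈ (Z' ∪ (((Z ∩ X) ∪ (W △ Z)) ∩ (W ∪ (Y ∩ X))))

No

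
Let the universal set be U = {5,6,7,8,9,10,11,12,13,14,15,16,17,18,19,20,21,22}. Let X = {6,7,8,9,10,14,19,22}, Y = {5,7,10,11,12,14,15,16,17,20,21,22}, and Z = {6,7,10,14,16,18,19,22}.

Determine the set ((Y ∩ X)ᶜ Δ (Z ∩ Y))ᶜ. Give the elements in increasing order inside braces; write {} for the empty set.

{16}

Y ∩ X = {7,10,14,22}
(Y ∩ X)ᶜ = {5,6,8,9,11,12,13,15,16,17,18,19,20,21}
Z ∩ Y = {7,10,14,16,22}
(Y ∩ X)ᶜ Δ (Z ∩ Y) = {5,6,7,8,9,10,11,12,13,14,15,17,18,19,20,21,22}
((Y ∩ X)ᶜ Δ (Z ∩ Y))ᶜ = {16}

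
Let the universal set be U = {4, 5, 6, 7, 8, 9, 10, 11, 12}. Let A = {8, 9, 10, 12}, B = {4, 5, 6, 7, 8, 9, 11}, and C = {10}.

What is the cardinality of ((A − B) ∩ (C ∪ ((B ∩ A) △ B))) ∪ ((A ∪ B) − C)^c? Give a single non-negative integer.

A − B = {10, 12}
B ∩ A = {8, 9}
(B ∩ A) △ B = {4, 5, 6, 7, 11}
C ∪ ((B ∩ A) △ B) = {4, 5, 6, 7, 10, 11}
(A − B) ∩ (C ∪ ((B ∩ A) △ B)) = {10}
A ∪ B = {4, 5, 6, 7, 8, 9, 10, 11, 12}
(A ∪ B) − C = {4, 5, 6, 7, 8, 9, 11, 12}
((A ∪ B) − C)^c = {10}
((A − B) ∩ (C ∪ ((B ∩ A) △ B))) ∪ ((A ∪ B) − C)^c = {10}
|((A − B) ∩ (C ∪ ((B ∩ A) △ B))) ∪ ((A ∪ B) − C)^c| = 1

1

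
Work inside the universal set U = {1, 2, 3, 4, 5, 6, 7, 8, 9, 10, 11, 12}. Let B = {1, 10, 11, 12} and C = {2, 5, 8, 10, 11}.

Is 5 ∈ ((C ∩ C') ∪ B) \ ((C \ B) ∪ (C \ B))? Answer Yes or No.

5 ∈ C, so 5 ∉ C'
5 ∈ C and 5 ∉ C', so 5 ∉ C ∩ C'
5 ∉ (C ∩ C') and 5 ∉ B, so 5 ∉ (C ∩ C') ∪ B
5 ∈ C and 5 ∉ B, so 5 ∈ C \ B
5 ∈ C and 5 ∉ B, so 5 ∈ C \ B
5 ∈ (C \ B) and 5 ∈ (C \ B), so 5 ∈ (C \ B) ∪ (C \ B)
5 ∉ ((C ∩ C') ∪ B) and 5 ∈ ((C \ B) ∪ (C \ B)), so 5 ∉ ((C ∩ C') ∪ B) \ ((C \ B) ∪ (C \ B))

No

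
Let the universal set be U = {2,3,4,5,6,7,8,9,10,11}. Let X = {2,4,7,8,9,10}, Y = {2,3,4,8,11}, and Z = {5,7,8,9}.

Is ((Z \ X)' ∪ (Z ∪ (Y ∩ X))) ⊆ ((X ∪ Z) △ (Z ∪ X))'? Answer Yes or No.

Yes

Z \ X = {5}
(Z \ X)' = {2,3,4,6,7,8,9,10,11}
Y ∩ X = {2,4,8}
Z ∪ (Y ∩ X) = {2,4,5,7,8,9}
(Z \ X)' ∪ (Z ∪ (Y ∩ X)) = {2,3,4,5,6,7,8,9,10,11}
X ∪ Z = {2,4,5,7,8,9,10}
Z ∪ X = {2,4,5,7,8,9,10}
(X ∪ Z) △ (Z ∪ X) = {}
((X ∪ Z) △ (Z ∪ X))' = {2,3,4,5,6,7,8,9,10,11}
Every element of {2,3,4,5,6,7,8,9,10,11} is in {2,3,4,5,6,7,8,9,10,11}, so (Z \ X)' ∪ (Z ∪ (Y ∩ X)) ⊆ ((X ∪ Z) △ (Z ∪ X))'.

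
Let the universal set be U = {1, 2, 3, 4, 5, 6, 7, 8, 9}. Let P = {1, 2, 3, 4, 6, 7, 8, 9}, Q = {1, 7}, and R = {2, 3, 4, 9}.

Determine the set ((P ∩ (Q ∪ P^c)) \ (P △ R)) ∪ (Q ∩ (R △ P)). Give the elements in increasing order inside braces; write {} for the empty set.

{1, 7}

P^c = {5}
Q ∪ P^c = {1, 5, 7}
P ∩ (Q ∪ P^c) = {1, 7}
P △ R = {1, 6, 7, 8}
(P ∩ (Q ∪ P^c)) \ (P △ R) = {}
R △ P = {1, 6, 7, 8}
Q ∩ (R △ P) = {1, 7}
((P ∩ (Q ∪ P^c)) \ (P △ R)) ∪ (Q ∩ (R △ P)) = {1, 7}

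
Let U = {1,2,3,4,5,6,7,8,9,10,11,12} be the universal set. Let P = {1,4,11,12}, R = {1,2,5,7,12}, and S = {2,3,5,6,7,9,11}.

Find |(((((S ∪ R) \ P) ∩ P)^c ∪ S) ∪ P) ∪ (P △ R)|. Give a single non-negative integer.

12

S ∪ R = {1,2,3,5,6,7,9,11,12}
(S ∪ R) \ P = {2,3,5,6,7,9}
((S ∪ R) \ P) ∩ P = {}
(((S ∪ R) \ P) ∩ P)^c = {1,2,3,4,5,6,7,8,9,10,11,12}
(((S ∪ R) \ P) ∩ P)^c ∪ S = {1,2,3,4,5,6,7,8,9,10,11,12}
((((S ∪ R) \ P) ∩ P)^c ∪ S) ∪ P = {1,2,3,4,5,6,7,8,9,10,11,12}
P △ R = {2,4,5,7,11}
(((((S ∪ R) \ P) ∩ P)^c ∪ S) ∪ P) ∪ (P △ R) = {1,2,3,4,5,6,7,8,9,10,11,12}
|(((((S ∪ R) \ P) ∩ P)^c ∪ S) ∪ P) ∪ (P △ R)| = 12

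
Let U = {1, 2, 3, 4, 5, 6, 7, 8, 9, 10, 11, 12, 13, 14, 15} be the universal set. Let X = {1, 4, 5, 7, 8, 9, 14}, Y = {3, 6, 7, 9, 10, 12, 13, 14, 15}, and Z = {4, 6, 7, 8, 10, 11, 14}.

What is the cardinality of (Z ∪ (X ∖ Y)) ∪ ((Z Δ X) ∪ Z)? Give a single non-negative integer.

X ∖ Y = {1, 4, 5, 8}
Z ∪ (X ∖ Y) = {1, 4, 5, 6, 7, 8, 10, 11, 14}
Z Δ X = {1, 5, 6, 9, 10, 11}
(Z Δ X) ∪ Z = {1, 4, 5, 6, 7, 8, 9, 10, 11, 14}
(Z ∪ (X ∖ Y)) ∪ ((Z Δ X) ∪ Z) = {1, 4, 5, 6, 7, 8, 9, 10, 11, 14}
|(Z ∪ (X ∖ Y)) ∪ ((Z Δ X) ∪ Z)| = 10

10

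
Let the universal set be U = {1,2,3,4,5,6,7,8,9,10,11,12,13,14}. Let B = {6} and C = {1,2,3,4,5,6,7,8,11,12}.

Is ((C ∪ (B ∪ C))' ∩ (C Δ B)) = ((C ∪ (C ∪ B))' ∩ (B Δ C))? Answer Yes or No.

Yes

B ∪ C = {1,2,3,4,5,6,7,8,11,12}
C ∪ (B ∪ C) = {1,2,3,4,5,6,7,8,11,12}
(C ∪ (B ∪ C))' = {9,10,13,14}
C Δ B = {1,2,3,4,5,7,8,11,12}
(C ∪ (B ∪ C))' ∩ (C Δ B) = {}
C ∪ B = {1,2,3,4,5,6,7,8,11,12}
C ∪ (C ∪ B) = {1,2,3,4,5,6,7,8,11,12}
(C ∪ (C ∪ B))' = {9,10,13,14}
B Δ C = {1,2,3,4,5,7,8,11,12}
(C ∪ (C ∪ B))' ∩ (B Δ C) = {}
Both equal {}, so (C ∪ (B ∪ C))' ∩ (C Δ B) = (C ∪ (C ∪ B))' ∩ (B Δ C).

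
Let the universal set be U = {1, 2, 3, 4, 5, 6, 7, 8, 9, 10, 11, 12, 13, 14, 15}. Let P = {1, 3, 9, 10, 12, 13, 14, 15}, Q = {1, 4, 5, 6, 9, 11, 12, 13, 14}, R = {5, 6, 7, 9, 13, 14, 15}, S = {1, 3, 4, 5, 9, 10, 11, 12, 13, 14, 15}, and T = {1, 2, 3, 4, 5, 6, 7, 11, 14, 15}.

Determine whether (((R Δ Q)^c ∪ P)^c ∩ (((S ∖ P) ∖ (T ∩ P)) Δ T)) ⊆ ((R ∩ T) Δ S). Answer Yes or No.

Yes

R Δ Q = {1, 4, 7, 11, 12, 15}
(R Δ Q)^c = {2, 3, 5, 6, 8, 9, 10, 13, 14}
(R Δ Q)^c ∪ P = {1, 2, 3, 5, 6, 8, 9, 10, 12, 13, 14, 15}
((R Δ Q)^c ∪ P)^c = {4, 7, 11}
S ∖ P = {4, 5, 11}
T ∩ P = {1, 3, 14, 15}
(S ∖ P) ∖ (T ∩ P) = {4, 5, 11}
((S ∖ P) ∖ (T ∩ P)) Δ T = {1, 2, 3, 6, 7, 14, 15}
((R Δ Q)^c ∪ P)^c ∩ (((S ∖ P) ∖ (T ∩ P)) Δ T) = {7}
R ∩ T = {5, 6, 7, 14, 15}
(R ∩ T) Δ S = {1, 3, 4, 6, 7, 9, 10, 11, 12, 13}
Every element of {7} is in {1, 3, 4, 6, 7, 9, 10, 11, 12, 13}, so ((R Δ Q)^c ∪ P)^c ∩ (((S ∖ P) ∖ (T ∩ P)) Δ T) ⊆ (R ∩ T) Δ S.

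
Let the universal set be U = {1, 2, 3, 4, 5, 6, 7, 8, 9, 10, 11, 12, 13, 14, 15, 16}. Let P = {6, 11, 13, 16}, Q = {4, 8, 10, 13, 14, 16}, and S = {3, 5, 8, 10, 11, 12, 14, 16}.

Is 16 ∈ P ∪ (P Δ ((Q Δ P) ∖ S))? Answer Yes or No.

16 ∈ Q and 16 ∈ P, so 16 ∉ Q Δ P
16 ∉ (Q Δ P) and 16 ∈ S, so 16 ∉ (Q Δ P) ∖ S
16 ∈ P and 16 ∉ ((Q Δ P) ∖ S), so 16 ∈ P Δ ((Q Δ P) ∖ S)
16 ∈ P and 16 ∈ (P Δ ((Q Δ P) ∖ S)), so 16 ∈ P ∪ (P Δ ((Q Δ P) ∖ S))

Yes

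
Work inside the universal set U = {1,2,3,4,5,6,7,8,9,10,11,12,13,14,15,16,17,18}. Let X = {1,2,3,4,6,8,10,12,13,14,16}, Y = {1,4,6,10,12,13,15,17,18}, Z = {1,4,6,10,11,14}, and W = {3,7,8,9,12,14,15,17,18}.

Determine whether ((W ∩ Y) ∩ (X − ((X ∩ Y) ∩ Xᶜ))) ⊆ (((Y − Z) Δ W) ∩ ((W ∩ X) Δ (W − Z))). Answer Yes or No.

W ∩ Y = {12,15,17,18}
X ∩ Y = {1,4,6,10,12,13}
Xᶜ = {5,7,9,11,15,17,18}
(X ∩ Y) ∩ Xᶜ = {}
X − ((X ∩ Y) ∩ Xᶜ) = {1,2,3,4,6,8,10,12,13,14,16}
(W ∩ Y) ∩ (X − ((X ∩ Y) ∩ Xᶜ)) = {12}
Y − Z = {12,13,15,17,18}
(Y − Z) Δ W = {3,7,8,9,13,14}
W ∩ X = {3,8,12,14}
W − Z = {3,7,8,9,12,15,17,18}
(W ∩ X) Δ (W − Z) = {7,9,14,15,17,18}
((Y − Z) Δ W) ∩ ((W ∩ X) Δ (W − Z)) = {7,9,14}
12 ∈ (W ∩ Y) ∩ (X − ((X ∩ Y) ∩ Xᶜ)) but 12 ∉ ((Y − Z) Δ W) ∩ ((W ∩ X) Δ (W − Z)), so the inclusion fails.

No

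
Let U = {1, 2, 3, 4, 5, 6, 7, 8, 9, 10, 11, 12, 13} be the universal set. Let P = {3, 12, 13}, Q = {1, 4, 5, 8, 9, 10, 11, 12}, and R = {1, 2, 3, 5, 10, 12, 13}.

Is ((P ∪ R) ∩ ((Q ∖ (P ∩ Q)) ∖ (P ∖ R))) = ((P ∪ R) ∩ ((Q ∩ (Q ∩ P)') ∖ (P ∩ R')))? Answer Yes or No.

Yes

P ∪ R = {1, 2, 3, 5, 10, 12, 13}
P ∩ Q = {12}
Q ∖ (P ∩ Q) = {1, 4, 5, 8, 9, 10, 11}
P ∖ R = {}
(Q ∖ (P ∩ Q)) ∖ (P ∖ R) = {1, 4, 5, 8, 9, 10, 11}
(P ∪ R) ∩ ((Q ∖ (P ∩ Q)) ∖ (P ∖ R)) = {1, 5, 10}
Q ∩ P = {12}
(Q ∩ P)' = {1, 2, 3, 4, 5, 6, 7, 8, 9, 10, 11, 13}
Q ∩ (Q ∩ P)' = {1, 4, 5, 8, 9, 10, 11}
R' = {4, 6, 7, 8, 9, 11}
P ∩ R' = {}
(Q ∩ (Q ∩ P)') ∖ (P ∩ R') = {1, 4, 5, 8, 9, 10, 11}
(P ∪ R) ∩ ((Q ∩ (Q ∩ P)') ∖ (P ∩ R')) = {1, 5, 10}
Both equal {1, 5, 10}, so (P ∪ R) ∩ ((Q ∖ (P ∩ Q)) ∖ (P ∖ R)) = (P ∪ R) ∩ ((Q ∩ (Q ∩ P)') ∖ (P ∩ R')).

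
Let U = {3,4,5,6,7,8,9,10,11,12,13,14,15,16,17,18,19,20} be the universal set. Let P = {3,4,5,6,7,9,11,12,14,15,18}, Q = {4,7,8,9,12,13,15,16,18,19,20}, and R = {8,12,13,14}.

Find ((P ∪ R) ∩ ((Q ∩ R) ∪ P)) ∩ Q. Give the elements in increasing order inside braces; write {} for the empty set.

{4,7,8,9,12,13,15,18}

P ∪ R = {3,4,5,6,7,8,9,11,12,13,14,15,18}
Q ∩ R = {8,12,13}
(Q ∩ R) ∪ P = {3,4,5,6,7,8,9,11,12,13,14,15,18}
(P ∪ R) ∩ ((Q ∩ R) ∪ P) = {3,4,5,6,7,8,9,11,12,13,14,15,18}
((P ∪ R) ∩ ((Q ∩ R) ∪ P)) ∩ Q = {4,7,8,9,12,13,15,18}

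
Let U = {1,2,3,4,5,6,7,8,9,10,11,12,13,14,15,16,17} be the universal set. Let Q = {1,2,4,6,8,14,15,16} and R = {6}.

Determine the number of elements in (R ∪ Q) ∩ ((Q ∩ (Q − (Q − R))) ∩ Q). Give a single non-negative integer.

1

R ∪ Q = {1,2,4,6,8,14,15,16}
Q − R = {1,2,4,8,14,15,16}
Q − (Q − R) = {6}
Q ∩ (Q − (Q − R)) = {6}
(Q ∩ (Q − (Q − R))) ∩ Q = {6}
(R ∪ Q) ∩ ((Q ∩ (Q − (Q − R))) ∩ Q) = {6}
|(R ∪ Q) ∩ ((Q ∩ (Q − (Q − R))) ∩ Q)| = 1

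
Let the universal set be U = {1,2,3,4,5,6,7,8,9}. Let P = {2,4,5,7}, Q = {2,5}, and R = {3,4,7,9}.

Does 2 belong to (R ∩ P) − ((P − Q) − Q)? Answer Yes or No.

2 ∉ R and 2 ∈ P, so 2 ∉ R ∩ P
2 ∈ P and 2 ∈ Q, so 2 ∉ P − Q
2 ∉ (P − Q) and 2 ∈ Q, so 2 ∉ (P − Q) − Q
2 ∉ (R ∩ P) and 2 ∉ ((P − Q) − Q), so 2 ∉ (R ∩ P) − ((P − Q) − Q)

No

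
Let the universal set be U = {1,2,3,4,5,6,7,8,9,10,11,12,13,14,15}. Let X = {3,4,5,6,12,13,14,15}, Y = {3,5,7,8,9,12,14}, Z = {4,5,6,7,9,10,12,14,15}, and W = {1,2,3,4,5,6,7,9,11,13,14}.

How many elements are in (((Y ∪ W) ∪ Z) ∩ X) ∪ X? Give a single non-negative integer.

8

Y ∪ W = {1,2,3,4,5,6,7,8,9,11,12,13,14}
(Y ∪ W) ∪ Z = {1,2,3,4,5,6,7,8,9,10,11,12,13,14,15}
((Y ∪ W) ∪ Z) ∩ X = {3,4,5,6,12,13,14,15}
(((Y ∪ W) ∪ Z) ∩ X) ∪ X = {3,4,5,6,12,13,14,15}
|(((Y ∪ W) ∪ Z) ∩ X) ∪ X| = 8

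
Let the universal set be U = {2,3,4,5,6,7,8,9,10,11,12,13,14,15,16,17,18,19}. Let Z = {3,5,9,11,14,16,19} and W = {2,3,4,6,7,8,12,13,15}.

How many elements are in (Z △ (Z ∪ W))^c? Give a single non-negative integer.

Z ∪ W = {2,3,4,5,6,7,8,9,11,12,13,14,15,16,19}
Z △ (Z ∪ W) = {2,4,6,7,8,12,13,15}
(Z △ (Z ∪ W))^c = {3,5,9,10,11,14,16,17,18,19}
|(Z △ (Z ∪ W))^c| = 10

10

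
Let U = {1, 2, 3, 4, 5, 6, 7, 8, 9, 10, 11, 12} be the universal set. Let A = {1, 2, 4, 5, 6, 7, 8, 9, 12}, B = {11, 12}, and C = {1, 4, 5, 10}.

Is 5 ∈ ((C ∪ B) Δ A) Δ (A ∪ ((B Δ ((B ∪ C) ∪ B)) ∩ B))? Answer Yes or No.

Yes

5 ∈ C and 5 ∉ B, so 5 ∈ C ∪ B
5 ∈ (C ∪ B) and 5 ∈ A, so 5 ∉ (C ∪ B) Δ A
5 ∉ B and 5 ∈ C, so 5 ∈ B ∪ C
5 ∈ (B ∪ C) and 5 ∉ B, so 5 ∈ (B ∪ C) ∪ B
5 ∉ B and 5 ∈ ((B ∪ C) ∪ B), so 5 ∈ B Δ ((B ∪ C) ∪ B)
5 ∈ (B Δ ((B ∪ C) ∪ B)) and 5 ∉ B, so 5 ∉ (B Δ ((B ∪ C) ∪ B)) ∩ B
5 ∈ A and 5 ∉ ((B Δ ((B ∪ C) ∪ B)) ∩ B), so 5 ∈ A ∪ ((B Δ ((B ∪ C) ∪ B)) ∩ B)
5 ∉ ((C ∪ B) Δ A) and 5 ∈ (A ∪ ((B Δ ((B ∪ C) ∪ B)) ∩ B)), so 5 ∈ ((C ∪ B) Δ A) Δ (A ∪ ((B Δ ((B ∪ C) ∪ B)) ∩ B))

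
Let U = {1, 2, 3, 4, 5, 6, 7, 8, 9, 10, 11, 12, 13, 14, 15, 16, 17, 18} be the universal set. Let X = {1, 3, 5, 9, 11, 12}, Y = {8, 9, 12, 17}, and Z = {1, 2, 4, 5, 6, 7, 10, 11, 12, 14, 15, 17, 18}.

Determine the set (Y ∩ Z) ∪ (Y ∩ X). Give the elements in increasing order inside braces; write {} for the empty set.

{9, 12, 17}

Y ∩ Z = {12, 17}
Y ∩ X = {9, 12}
(Y ∩ Z) ∪ (Y ∩ X) = {9, 12, 17}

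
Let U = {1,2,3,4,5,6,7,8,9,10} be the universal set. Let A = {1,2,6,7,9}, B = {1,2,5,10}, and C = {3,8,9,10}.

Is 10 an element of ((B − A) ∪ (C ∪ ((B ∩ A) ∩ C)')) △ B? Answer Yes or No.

10 ∈ B and 10 ∉ A, so 10 ∈ B − A
10 ∈ B and 10 ∉ A, so 10 ∉ B ∩ A
10 ∉ (B ∩ A) and 10 ∈ C, so 10 ∉ (B ∩ A) ∩ C
10 ∈ ((B ∩ A) ∩ C)' since 10 ∉ ((B ∩ A) ∩ C)
10 ∈ C and 10 ∈ ((B ∩ A) ∩ C)', so 10 ∈ C ∪ ((B ∩ A) ∩ C)'
10 ∈ (B − A) and 10 ∈ (C ∪ ((B ∩ A) ∩ C)'), so 10 ∈ (B − A) ∪ (C ∪ ((B ∩ A) ∩ C)')
10 ∈ ((B − A) ∪ (C ∪ ((B ∩ A) ∩ C)')) and 10 ∈ B, so 10 ∉ ((B − A) ∪ (C ∪ ((B ∩ A) ∩ C)')) △ B

No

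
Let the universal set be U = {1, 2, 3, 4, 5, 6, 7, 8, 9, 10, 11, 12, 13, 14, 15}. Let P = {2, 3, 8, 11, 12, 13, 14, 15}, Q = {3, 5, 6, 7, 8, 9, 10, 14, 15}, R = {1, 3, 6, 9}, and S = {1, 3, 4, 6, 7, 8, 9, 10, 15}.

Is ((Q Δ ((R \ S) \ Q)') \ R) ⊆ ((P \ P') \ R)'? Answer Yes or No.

No

R \ S = {}
(R \ S) \ Q = {}
((R \ S) \ Q)' = {1, 2, 3, 4, 5, 6, 7, 8, 9, 10, 11, 12, 13, 14, 15}
Q Δ ((R \ S) \ Q)' = {1, 2, 4, 11, 12, 13}
(Q Δ ((R \ S) \ Q)') \ R = {2, 4, 11, 12, 13}
P' = {1, 4, 5, 6, 7, 9, 10}
P \ P' = {2, 3, 8, 11, 12, 13, 14, 15}
(P \ P') \ R = {2, 8, 11, 12, 13, 14, 15}
((P \ P') \ R)' = {1, 3, 4, 5, 6, 7, 9, 10}
2 ∈ (Q Δ ((R \ S) \ Q)') \ R but 2 ∉ ((P \ P') \ R)', so the inclusion fails.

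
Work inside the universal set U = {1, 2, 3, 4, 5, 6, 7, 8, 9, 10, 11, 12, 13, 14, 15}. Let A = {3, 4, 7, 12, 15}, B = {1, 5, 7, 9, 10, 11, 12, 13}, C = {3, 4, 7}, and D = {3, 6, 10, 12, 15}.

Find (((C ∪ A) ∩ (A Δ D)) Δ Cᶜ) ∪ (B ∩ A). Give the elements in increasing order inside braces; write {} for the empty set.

C ∪ A = {3, 4, 7, 12, 15}
A Δ D = {4, 6, 7, 10}
(C ∪ A) ∩ (A Δ D) = {4, 7}
Cᶜ = {1, 2, 5, 6, 8, 9, 10, 11, 12, 13, 14, 15}
((C ∪ A) ∩ (A Δ D)) Δ Cᶜ = {1, 2, 4, 5, 6, 7, 8, 9, 10, 11, 12, 13, 14, 15}
B ∩ A = {7, 12}
(((C ∪ A) ∩ (A Δ D)) Δ Cᶜ) ∪ (B ∩ A) = {1, 2, 4, 5, 6, 7, 8, 9, 10, 11, 12, 13, 14, 15}

{1, 2, 4, 5, 6, 7, 8, 9, 10, 11, 12, 13, 14, 15}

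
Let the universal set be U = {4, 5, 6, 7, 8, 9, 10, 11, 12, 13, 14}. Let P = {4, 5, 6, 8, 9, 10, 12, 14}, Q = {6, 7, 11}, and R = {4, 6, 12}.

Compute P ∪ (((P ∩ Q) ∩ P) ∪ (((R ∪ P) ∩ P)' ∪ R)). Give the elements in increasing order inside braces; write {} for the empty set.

{4, 5, 6, 7, 8, 9, 10, 11, 12, 13, 14}

P ∩ Q = {6}
(P ∩ Q) ∩ P = {6}
R ∪ P = {4, 5, 6, 8, 9, 10, 12, 14}
(R ∪ P) ∩ P = {4, 5, 6, 8, 9, 10, 12, 14}
((R ∪ P) ∩ P)' = {7, 11, 13}
((R ∪ P) ∩ P)' ∪ R = {4, 6, 7, 11, 12, 13}
((P ∩ Q) ∩ P) ∪ (((R ∪ P) ∩ P)' ∪ R) = {4, 6, 7, 11, 12, 13}
P ∪ (((P ∩ Q) ∩ P) ∪ (((R ∪ P) ∩ P)' ∪ R)) = {4, 5, 6, 7, 8, 9, 10, 11, 12, 13, 14}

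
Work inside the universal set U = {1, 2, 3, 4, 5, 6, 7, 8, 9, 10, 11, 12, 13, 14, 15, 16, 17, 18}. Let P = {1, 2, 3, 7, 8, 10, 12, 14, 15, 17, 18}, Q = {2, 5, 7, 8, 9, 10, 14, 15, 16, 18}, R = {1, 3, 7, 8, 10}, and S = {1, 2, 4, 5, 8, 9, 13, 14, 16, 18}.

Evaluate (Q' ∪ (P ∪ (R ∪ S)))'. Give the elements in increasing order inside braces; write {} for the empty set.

{}

Q' = {1, 3, 4, 6, 11, 12, 13, 17}
R ∪ S = {1, 2, 3, 4, 5, 7, 8, 9, 10, 13, 14, 16, 18}
P ∪ (R ∪ S) = {1, 2, 3, 4, 5, 7, 8, 9, 10, 12, 13, 14, 15, 16, 17, 18}
Q' ∪ (P ∪ (R ∪ S)) = {1, 2, 3, 4, 5, 6, 7, 8, 9, 10, 11, 12, 13, 14, 15, 16, 17, 18}
(Q' ∪ (P ∪ (R ∪ S)))' = {}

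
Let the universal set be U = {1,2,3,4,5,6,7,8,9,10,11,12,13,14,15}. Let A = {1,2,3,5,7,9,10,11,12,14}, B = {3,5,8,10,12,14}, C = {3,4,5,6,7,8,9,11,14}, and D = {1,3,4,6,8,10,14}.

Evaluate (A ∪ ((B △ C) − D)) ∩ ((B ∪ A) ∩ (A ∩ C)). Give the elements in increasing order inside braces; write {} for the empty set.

B △ C = {4,6,7,9,10,11,12}
(B △ C) − D = {7,9,11,12}
A ∪ ((B △ C) − D) = {1,2,3,5,7,9,10,11,12,14}
B ∪ A = {1,2,3,5,7,8,9,10,11,12,14}
A ∩ C = {3,5,7,9,11,14}
(B ∪ A) ∩ (A ∩ C) = {3,5,7,9,11,14}
(A ∪ ((B △ C) − D)) ∩ ((B ∪ A) ∩ (A ∩ C)) = {3,5,7,9,11,14}

{3,5,7,9,11,14}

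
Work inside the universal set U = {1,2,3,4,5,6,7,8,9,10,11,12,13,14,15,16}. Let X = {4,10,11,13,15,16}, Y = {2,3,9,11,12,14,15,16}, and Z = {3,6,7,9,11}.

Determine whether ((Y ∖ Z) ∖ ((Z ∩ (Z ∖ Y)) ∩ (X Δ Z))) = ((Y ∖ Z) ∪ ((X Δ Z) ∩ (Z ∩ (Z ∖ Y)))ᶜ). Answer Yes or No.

No

Y ∖ Z = {2,12,14,15,16}
Z ∖ Y = {6,7}
Z ∩ (Z ∖ Y) = {6,7}
X Δ Z = {3,4,6,7,9,10,13,15,16}
(Z ∩ (Z ∖ Y)) ∩ (X Δ Z) = {6,7}
(Y ∖ Z) ∖ ((Z ∩ (Z ∖ Y)) ∩ (X Δ Z)) = {2,12,14,15,16}
(X Δ Z) ∩ (Z ∩ (Z ∖ Y)) = {6,7}
((X Δ Z) ∩ (Z ∩ (Z ∖ Y)))ᶜ = {1,2,3,4,5,8,9,10,11,12,13,14,15,16}
(Y ∖ Z) ∪ ((X Δ Z) ∩ (Z ∩ (Z ∖ Y)))ᶜ = {1,2,3,4,5,8,9,10,11,12,13,14,15,16}
1 ∈ (Y ∖ Z) ∪ ((X Δ Z) ∩ (Z ∩ (Z ∖ Y)))ᶜ but 1 ∉ (Y ∖ Z) ∖ ((Z ∩ (Z ∖ Y)) ∩ (X Δ Z)), so they differ.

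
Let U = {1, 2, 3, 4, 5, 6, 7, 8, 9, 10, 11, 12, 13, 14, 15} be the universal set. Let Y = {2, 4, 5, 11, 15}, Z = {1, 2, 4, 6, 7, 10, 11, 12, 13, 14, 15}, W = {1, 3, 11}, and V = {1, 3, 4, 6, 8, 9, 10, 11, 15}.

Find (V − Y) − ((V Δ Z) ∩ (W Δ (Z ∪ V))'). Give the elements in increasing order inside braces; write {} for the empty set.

{1, 6, 8, 9, 10}

V − Y = {1, 3, 6, 8, 9, 10}
V Δ Z = {2, 3, 7, 8, 9, 12, 13, 14}
Z ∪ V = {1, 2, 3, 4, 6, 7, 8, 9, 10, 11, 12, 13, 14, 15}
W Δ (Z ∪ V) = {2, 4, 6, 7, 8, 9, 10, 12, 13, 14, 15}
(W Δ (Z ∪ V))' = {1, 3, 5, 11}
(V Δ Z) ∩ (W Δ (Z ∪ V))' = {3}
(V − Y) − ((V Δ Z) ∩ (W Δ (Z ∪ V))') = {1, 6, 8, 9, 10}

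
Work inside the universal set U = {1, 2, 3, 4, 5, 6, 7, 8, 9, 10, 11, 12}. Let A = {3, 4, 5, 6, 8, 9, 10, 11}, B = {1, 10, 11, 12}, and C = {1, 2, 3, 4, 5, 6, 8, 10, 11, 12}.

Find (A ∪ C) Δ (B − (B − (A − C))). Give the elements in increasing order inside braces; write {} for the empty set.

{1, 2, 3, 4, 5, 6, 8, 9, 10, 11, 12}

A ∪ C = {1, 2, 3, 4, 5, 6, 8, 9, 10, 11, 12}
A − C = {9}
B − (A − C) = {1, 10, 11, 12}
B − (B − (A − C)) = {}
(A ∪ C) Δ (B − (B − (A − C))) = {1, 2, 3, 4, 5, 6, 8, 9, 10, 11, 12}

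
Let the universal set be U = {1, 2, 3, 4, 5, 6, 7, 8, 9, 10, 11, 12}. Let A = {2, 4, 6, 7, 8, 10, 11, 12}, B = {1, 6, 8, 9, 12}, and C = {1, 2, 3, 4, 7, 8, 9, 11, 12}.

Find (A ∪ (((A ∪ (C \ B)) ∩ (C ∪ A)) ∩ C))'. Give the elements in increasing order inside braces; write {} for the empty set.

{1, 5, 9}

C \ B = {2, 3, 4, 7, 11}
A ∪ (C \ B) = {2, 3, 4, 6, 7, 8, 10, 11, 12}
C ∪ A = {1, 2, 3, 4, 6, 7, 8, 9, 10, 11, 12}
(A ∪ (C \ B)) ∩ (C ∪ A) = {2, 3, 4, 6, 7, 8, 10, 11, 12}
((A ∪ (C \ B)) ∩ (C ∪ A)) ∩ C = {2, 3, 4, 7, 8, 11, 12}
A ∪ (((A ∪ (C \ B)) ∩ (C ∪ A)) ∩ C) = {2, 3, 4, 6, 7, 8, 10, 11, 12}
(A ∪ (((A ∪ (C \ B)) ∩ (C ∪ A)) ∩ C))' = {1, 5, 9}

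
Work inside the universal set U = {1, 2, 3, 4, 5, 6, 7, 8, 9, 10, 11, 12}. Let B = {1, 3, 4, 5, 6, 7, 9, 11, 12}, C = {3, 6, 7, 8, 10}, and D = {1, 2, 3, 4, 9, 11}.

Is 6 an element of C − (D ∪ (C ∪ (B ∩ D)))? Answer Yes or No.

No

6 ∈ B and 6 ∉ D, so 6 ∉ B ∩ D
6 ∈ C and 6 ∉ (B ∩ D), so 6 ∈ C ∪ (B ∩ D)
6 ∉ D and 6 ∈ (C ∪ (B ∩ D)), so 6 ∈ D ∪ (C ∪ (B ∩ D))
6 ∈ C and 6 ∈ (D ∪ (C ∪ (B ∩ D))), so 6 ∉ C − (D ∪ (C ∪ (B ∩ D)))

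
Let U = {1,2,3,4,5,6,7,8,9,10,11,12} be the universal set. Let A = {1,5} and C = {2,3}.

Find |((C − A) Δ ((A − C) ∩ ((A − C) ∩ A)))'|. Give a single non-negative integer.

C − A = {2,3}
A − C = {1,5}
(A − C) ∩ A = {1,5}
(A − C) ∩ ((A − C) ∩ A) = {1,5}
(C − A) Δ ((A − C) ∩ ((A − C) ∩ A)) = {1,2,3,5}
((C − A) Δ ((A − C) ∩ ((A − C) ∩ A)))' = {4,6,7,8,9,10,11,12}
|((C − A) Δ ((A − C) ∩ ((A − C) ∩ A)))'| = 8

8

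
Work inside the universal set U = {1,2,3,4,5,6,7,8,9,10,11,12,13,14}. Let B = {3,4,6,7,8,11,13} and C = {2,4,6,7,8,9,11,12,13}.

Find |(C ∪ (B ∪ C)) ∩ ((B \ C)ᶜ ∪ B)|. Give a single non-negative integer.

10

B ∪ C = {2,3,4,6,7,8,9,11,12,13}
C ∪ (B ∪ C) = {2,3,4,6,7,8,9,11,12,13}
B \ C = {3}
(B \ C)ᶜ = {1,2,4,5,6,7,8,9,10,11,12,13,14}
(B \ C)ᶜ ∪ B = {1,2,3,4,5,6,7,8,9,10,11,12,13,14}
(C ∪ (B ∪ C)) ∩ ((B \ C)ᶜ ∪ B) = {2,3,4,6,7,8,9,11,12,13}
|(C ∪ (B ∪ C)) ∩ ((B \ C)ᶜ ∪ B)| = 10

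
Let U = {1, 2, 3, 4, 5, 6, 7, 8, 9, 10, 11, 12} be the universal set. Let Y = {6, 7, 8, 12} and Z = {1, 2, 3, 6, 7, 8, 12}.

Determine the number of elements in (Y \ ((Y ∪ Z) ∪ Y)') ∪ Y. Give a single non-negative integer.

Y ∪ Z = {1, 2, 3, 6, 7, 8, 12}
(Y ∪ Z) ∪ Y = {1, 2, 3, 6, 7, 8, 12}
((Y ∪ Z) ∪ Y)' = {4, 5, 9, 10, 11}
Y \ ((Y ∪ Z) ∪ Y)' = {6, 7, 8, 12}
(Y \ ((Y ∪ Z) ∪ Y)') ∪ Y = {6, 7, 8, 12}
|(Y \ ((Y ∪ Z) ∪ Y)') ∪ Y| = 4

4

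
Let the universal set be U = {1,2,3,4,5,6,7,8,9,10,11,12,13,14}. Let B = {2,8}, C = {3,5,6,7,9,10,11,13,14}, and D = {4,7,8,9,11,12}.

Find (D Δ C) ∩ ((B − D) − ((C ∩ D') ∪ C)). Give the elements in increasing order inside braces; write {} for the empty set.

{}

D Δ C = {3,4,5,6,8,10,12,13,14}
B − D = {2}
D' = {1,2,3,5,6,10,13,14}
C ∩ D' = {3,5,6,10,13,14}
(C ∩ D') ∪ C = {3,5,6,7,9,10,11,13,14}
(B − D) − ((C ∩ D') ∪ C) = {2}
(D Δ C) ∩ ((B − D) − ((C ∩ D') ∪ C)) = {}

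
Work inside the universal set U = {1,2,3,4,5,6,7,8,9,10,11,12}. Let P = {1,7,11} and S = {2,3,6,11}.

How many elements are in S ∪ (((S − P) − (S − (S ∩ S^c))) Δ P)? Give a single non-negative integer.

S − P = {2,3,6}
S^c = {1,4,5,7,8,9,10,12}
S ∩ S^c = {}
S − (S ∩ S^c) = {2,3,6,11}
(S − P) − (S − (S ∩ S^c)) = {}
((S − P) − (S − (S ∩ S^c))) Δ P = {1,7,11}
S ∪ (((S − P) − (S − (S ∩ S^c))) Δ P) = {1,2,3,6,7,11}
|S ∪ (((S − P) − (S − (S ∩ S^c))) Δ P)| = 6

6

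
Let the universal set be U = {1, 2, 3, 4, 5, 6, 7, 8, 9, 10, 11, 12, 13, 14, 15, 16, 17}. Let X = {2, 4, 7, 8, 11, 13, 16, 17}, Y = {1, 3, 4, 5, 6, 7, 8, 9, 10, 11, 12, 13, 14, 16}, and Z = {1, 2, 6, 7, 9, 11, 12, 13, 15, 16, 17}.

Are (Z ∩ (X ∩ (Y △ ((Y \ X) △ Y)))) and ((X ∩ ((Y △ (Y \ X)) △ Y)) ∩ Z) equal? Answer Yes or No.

Y \ X = {1, 3, 5, 6, 9, 10, 12, 14}
(Y \ X) △ Y = {4, 7, 8, 11, 13, 16}
Y △ ((Y \ X) △ Y) = {1, 3, 5, 6, 9, 10, 12, 14}
X ∩ (Y △ ((Y \ X) △ Y)) = {}
Z ∩ (X ∩ (Y △ ((Y \ X) △ Y))) = {}
Y △ (Y \ X) = {4, 7, 8, 11, 13, 16}
(Y △ (Y \ X)) △ Y = {1, 3, 5, 6, 9, 10, 12, 14}
X ∩ ((Y △ (Y \ X)) △ Y) = {}
(X ∩ ((Y △ (Y \ X)) △ Y)) ∩ Z = {}
Both equal {}, so Z ∩ (X ∩ (Y △ ((Y \ X) △ Y))) = (X ∩ ((Y △ (Y \ X)) △ Y)) ∩ Z.

Yes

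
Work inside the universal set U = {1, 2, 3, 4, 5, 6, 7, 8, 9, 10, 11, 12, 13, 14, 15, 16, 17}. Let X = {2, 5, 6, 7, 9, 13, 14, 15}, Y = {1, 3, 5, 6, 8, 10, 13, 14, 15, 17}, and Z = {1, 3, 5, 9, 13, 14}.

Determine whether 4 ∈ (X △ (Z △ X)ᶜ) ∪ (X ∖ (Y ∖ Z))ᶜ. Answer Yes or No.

4 ∉ Z and 4 ∉ X, so 4 ∉ Z △ X
4 ∈ (Z △ X)ᶜ since 4 ∉ (Z △ X)
4 ∉ X and 4 ∈ (Z △ X)ᶜ, so 4 ∈ X △ (Z △ X)ᶜ
4 ∉ Y and 4 ∉ Z, so 4 ∉ Y ∖ Z
4 ∉ X and 4 ∉ (Y ∖ Z), so 4 ∉ X ∖ (Y ∖ Z)
4 ∈ (X ∖ (Y ∖ Z))ᶜ since 4 ∉ (X ∖ (Y ∖ Z))
4 ∈ (X △ (Z △ X)ᶜ) and 4 ∈ (X ∖ (Y ∖ Z))ᶜ, so 4 ∈ (X △ (Z △ X)ᶜ) ∪ (X ∖ (Y ∖ Z))ᶜ

Yes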